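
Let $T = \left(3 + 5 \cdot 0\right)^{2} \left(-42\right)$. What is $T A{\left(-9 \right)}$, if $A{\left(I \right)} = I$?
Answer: $3402$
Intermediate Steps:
$T = -378$ ($T = \left(3 + 0\right)^{2} \left(-42\right) = 3^{2} \left(-42\right) = 9 \left(-42\right) = -378$)
$T A{\left(-9 \right)} = \left(-378\right) \left(-9\right) = 3402$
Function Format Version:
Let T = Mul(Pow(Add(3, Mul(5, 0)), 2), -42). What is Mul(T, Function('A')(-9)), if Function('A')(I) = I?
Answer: 3402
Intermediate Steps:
T = -378 (T = Mul(Pow(Add(3, 0), 2), -42) = Mul(Pow(3, 2), -42) = Mul(9, -42) = -378)
Mul(T, Function('A')(-9)) = Mul(-378, -9) = 3402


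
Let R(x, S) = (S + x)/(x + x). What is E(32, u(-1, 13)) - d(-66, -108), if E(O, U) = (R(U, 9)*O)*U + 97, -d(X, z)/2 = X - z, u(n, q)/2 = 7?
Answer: 549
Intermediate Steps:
R(x, S) = (S + x)/(2*x) (R(x, S) = (S + x)/((2*x)) = (S + x)*(1/(2*x)) = (S + x)/(2*x))
u(n, q) = 14 (u(n, q) = 2*7 = 14)
d(X, z) = -2*X + 2*z (d(X, z) = -2*(X - z) = -2*X + 2*z)
E(O, U) = 97 + O*(9 + U)/2 (E(O, U) = (((9 + U)/(2*U))*O)*U + 97 = (O*(9 + U)/(2*U))*U + 97 = O*(9 + U)/2 + 97 = 97 + O*(9 + U)/2)
E(32, u(-1, 13)) - d(-66, -108) = (97 + (1/2)*32*(9 + 14)) - (-2*(-66) + 2*(-108)) = (97 + (1/2)*32*23) - (132 - 216) = (97 + 368) - 1*(-84) = 465 + 84 = 549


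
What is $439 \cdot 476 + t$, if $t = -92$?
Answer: $208872$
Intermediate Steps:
$439 \cdot 476 + t = 439 \cdot 476 - 92 = 208964 - 92 = 208872$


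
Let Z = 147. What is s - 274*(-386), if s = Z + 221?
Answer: 106132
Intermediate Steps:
s = 368 (s = 147 + 221 = 368)
s - 274*(-386) = 368 - 274*(-386) = 368 + 105764 = 106132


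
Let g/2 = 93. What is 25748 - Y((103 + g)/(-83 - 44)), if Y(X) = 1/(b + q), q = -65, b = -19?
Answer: 2162833/84 ≈ 25748.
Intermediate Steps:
g = 186 (g = 2*93 = 186)
Y(X) = -1/84 (Y(X) = 1/(-19 - 65) = 1/(-84) = -1/84)
25748 - Y((103 + g)/(-83 - 44)) = 25748 - 1*(-1/84) = 25748 + 1/84 = 2162833/84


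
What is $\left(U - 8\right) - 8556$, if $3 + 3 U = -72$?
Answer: $-8589$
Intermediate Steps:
$U = -25$ ($U = -1 + \frac{1}{3} \left(-72\right) = -1 - 24 = -25$)
$\left(U - 8\right) - 8556 = \left(-25 - 8\right) - 8556 = -33 - 8556 = -8589$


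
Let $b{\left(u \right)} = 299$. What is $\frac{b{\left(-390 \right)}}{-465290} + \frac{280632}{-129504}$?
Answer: $- \frac{118309769}{54580540} \approx -2.1676$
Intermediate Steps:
$\frac{b{\left(-390 \right)}}{-465290} + \frac{280632}{-129504} = \frac{299}{-465290} + \frac{280632}{-129504} = 299 \left(- \frac{1}{465290}\right) + 280632 \left(- \frac{1}{129504}\right) = - \frac{13}{20230} - \frac{11693}{5396} = - \frac{118309769}{54580540}$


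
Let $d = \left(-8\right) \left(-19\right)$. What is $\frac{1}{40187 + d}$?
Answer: $\frac{1}{40339} \approx 2.479 \cdot 10^{-5}$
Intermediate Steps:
$d = 152$
$\frac{1}{40187 + d} = \frac{1}{40187 + 152} = \frac{1}{40339}$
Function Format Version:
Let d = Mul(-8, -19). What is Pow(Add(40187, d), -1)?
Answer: Rational(1, 40339) ≈ 2.4790e-5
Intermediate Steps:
d = 152
Pow(Add(40187, d), -1) = Pow(Add(40187, 152), -1) = Pow(40339, -1) = Rational(1, 40339)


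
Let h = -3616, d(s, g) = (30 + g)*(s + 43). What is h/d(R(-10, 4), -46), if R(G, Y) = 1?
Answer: 113/22 ≈ 5.1364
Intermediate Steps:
d(s, g) = (30 + g)*(43 + s)
h/d(R(-10, 4), -46) = -3616/(1290 + 30*1 + 43*(-46) - 46*1) = -3616/(1290 + 30 - 1978 - 46) = -3616/(-704) = -3616*(-1/704) = 113/22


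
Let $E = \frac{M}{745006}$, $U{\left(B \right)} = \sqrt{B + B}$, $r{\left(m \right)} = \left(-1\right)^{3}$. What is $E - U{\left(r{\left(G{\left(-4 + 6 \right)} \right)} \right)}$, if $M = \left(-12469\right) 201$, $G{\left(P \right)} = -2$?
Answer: $- \frac{2506269}{745006} - i \sqrt{2} \approx -3.3641 - 1.4142 i$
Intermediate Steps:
$M = -2506269$
$r{\left(m \right)} = -1$
$U{\left(B \right)} = \sqrt{2} \sqrt{B}$ ($U{\left(B \right)} = \sqrt{2 B} = \sqrt{2} \sqrt{B}$)
$E = - \frac{2506269}{745006} \approx -3.3641$
$E - U{\left(r{\left(G{\left(-4 + 6 \right)} \right)} \right)} = - \frac{2506269}{745006} - \sqrt{2} \sqrt{-1} = - \frac{2506269}{745006} - \sqrt{2} i = - \frac{2506269}{745006} - i \sqrt{2}$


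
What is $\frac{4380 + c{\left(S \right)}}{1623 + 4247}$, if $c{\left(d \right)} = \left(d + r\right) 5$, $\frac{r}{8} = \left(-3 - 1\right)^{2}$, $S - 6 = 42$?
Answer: $\frac{526}{587} \approx 0.89608$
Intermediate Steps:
$S = 48$ ($S = 6 + 42 = 48$)
$r = 128$ ($r = 8 \left(-3 - 1\right)^{2} = 8 \left(-4\right)^{2} = 8 \cdot 16 = 128$)
$c{\left(d \right)} = 640 + 5 d$ ($c{\left(d \right)} = \left(d + 128\right) 5 = \left(128 + d\right) 5 = 640 + 5 d$)
$\frac{4380 + c{\left(S \right)}}{1623 + 4247} = \frac{4380 + \left(640 + 5 \cdot 48\right)}{1623 + 4247} = \frac{4380 + \left(640 + 240\right)}{5870} = \left(4380 + 880\right) \frac{1}{5870} = 5260 \cdot \frac{1}{5870} = \frac{526}{587}$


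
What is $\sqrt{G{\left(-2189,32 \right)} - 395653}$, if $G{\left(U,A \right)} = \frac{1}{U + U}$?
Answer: $\frac{i \sqrt{7583435159630}}{4378} \approx 629.01 i$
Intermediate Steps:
$G{\left(U,A \right)} = \frac{1}{2 U}$
$\sqrt{G{\left(-2189,32 \right)} - 395653} = \sqrt{\frac{1}{2 \left(-2189\right)} - 395653} = \sqrt{\frac{1}{2} \left(- \frac{1}{2189}\right) - 395653} = \sqrt{- \frac{1}{4378} - 395653} = \sqrt{- \frac{1732168835}{4378}} = \frac{i \sqrt{7583435159630}}{4378}$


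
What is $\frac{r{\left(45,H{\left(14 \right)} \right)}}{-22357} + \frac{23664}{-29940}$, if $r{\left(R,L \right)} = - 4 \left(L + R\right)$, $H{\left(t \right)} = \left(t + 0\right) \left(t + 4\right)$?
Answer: $- \frac{41123944}{55780715} \approx -0.73724$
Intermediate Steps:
$H{\left(t \right)} = t \left(4 + t\right)$
$r{\left(R,L \right)} = - 4 L - 4 R$
$\frac{r{\left(45,H{\left(14 \right)} \right)}}{-22357} + \frac{23664}{-29940} = \frac{- 4 \cdot 14 \left(4 + 14\right) - 180}{-22357} + \frac{23664}{-29940} = \left(- 4 \cdot 14 \cdot 18 - 180\right) \left(- \frac{1}{22357}\right) + 23664 \left(- \frac{1}{29940}\right) = \left(\left(-4\right) 252 - 180\right) \left(- \frac{1}{22357}\right) - \frac{1972}{2495} = \left(-1008 - 180\right) \left(- \frac{1}{22357}\right) - \frac{1972}{2495} = \left(-1188\right) \left(- \frac{1}{22357}\right) - \frac{1972}{2495} = \frac{1188}{22357} - \frac{1972}{2495} = - \frac{41123944}{55780715}$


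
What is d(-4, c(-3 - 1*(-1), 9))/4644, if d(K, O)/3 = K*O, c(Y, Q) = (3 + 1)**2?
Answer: -16/387 ≈ -0.041344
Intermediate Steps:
c(Y, Q) = 16 (c(Y, Q) = 4**2 = 16)
d(K, O) = 3*K*O (d(K, O) = 3*(K*O) = 3*K*O)
d(-4, c(-3 - 1*(-1), 9))/4644 = (3*(-4)*16)/4644 = -192*1/4644 = -16/387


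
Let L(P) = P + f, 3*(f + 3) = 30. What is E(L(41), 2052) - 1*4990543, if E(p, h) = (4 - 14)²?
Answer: -4990443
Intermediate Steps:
f = 7 (f = -3 + (⅓)*30 = -3 + 10 = 7)
L(P) = 7 + P (L(P) = P + 7 = 7 + P)
E(p, h) = 100 (E(p, h) = (-10)² = 100)
E(L(41), 2052) - 1*4990543 = 100 - 1*4990543 = 100 - 4990543 = -4990443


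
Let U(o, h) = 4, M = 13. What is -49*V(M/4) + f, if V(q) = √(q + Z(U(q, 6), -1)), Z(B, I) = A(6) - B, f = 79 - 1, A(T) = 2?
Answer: 78 - 49*√5/2 ≈ 23.216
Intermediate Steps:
f = 78
Z(B, I) = 2 - B
V(q) = √(-2 + q) (V(q) = √(q + (2 - 1*4)) = √(q + (2 - 4)) = √(q - 2) = √(-2 + q))
-49*V(M/4) + f = -49*√(-2 + 13/4) + 78 = -49*√5/2 + 78 = 78 - 49*√5/2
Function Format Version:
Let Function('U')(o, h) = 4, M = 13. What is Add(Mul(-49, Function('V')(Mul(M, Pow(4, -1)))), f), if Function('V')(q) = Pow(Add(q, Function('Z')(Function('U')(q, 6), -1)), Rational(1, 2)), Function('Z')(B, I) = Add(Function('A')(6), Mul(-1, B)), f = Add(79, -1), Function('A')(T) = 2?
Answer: Add(78, Mul(Rational(-49, 2), Pow(5, Rational(1, 2)))) ≈ 23.216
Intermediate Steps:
f = 78
Function('Z')(B, I) = Add(2, Mul(-1, B))
Function('V')(q) = Pow(Add(-2, q), Rational(1, 2)) (Function('V')(q) = Pow(Add(q, Add(2, Mul(-1, 4))), Rational(1, 2)) = Pow(Add(q, Add(2, -4)), Rational(1, 2)) = Pow(Add(q, -2), Rational(1, 2)) = Pow(Add(-2, q), Rational(1, 2)))
Add(Mul(-49, Function('V')(Mul(M, Pow(4, -1)))), f) = Add(Mul(-49, Pow(Add(-2, Mul(13, Pow(4, -1))), Rational(1, 2))), 78) = Add(Mul(-49, Pow(Add(-2, Mul(13, Rational(1, 4))), Rational(1, 2))), 78) = Add(Mul(-49, Pow(Add(-2, Rational(13, 4)), Rational(1, 2))), 78) = Add(Mul(-49, Pow(Rational(5, 4), Rational(1, 2))), 78) = Add(Mul(-49, Mul(Rational(1, 2), Pow(5, Rational(1, 2)))), 78) = Add(Mul(Rational(-49, 2), Pow(5, Rational(1, 2))), 78) = Add(78, Mul(Rational(-49, 2), Pow(5, Rational(1, 2))))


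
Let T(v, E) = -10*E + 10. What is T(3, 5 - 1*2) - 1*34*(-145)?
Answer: 4910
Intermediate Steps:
T(v, E) = 10 - 10*E
T(3, 5 - 1*2) - 1*34*(-145) = (10 - 10*(5 - 1*2)) - 1*34*(-145) = (10 - 10*(5 - 2)) - 34*(-145) = (10 - 10*3) + 4930 = (10 - 30) + 4930 = -20 + 4930 = 4910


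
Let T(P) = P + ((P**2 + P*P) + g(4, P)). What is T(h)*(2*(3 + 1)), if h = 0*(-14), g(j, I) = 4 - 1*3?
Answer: 8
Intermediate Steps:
g(j, I) = 1 (g(j, I) = 4 - 3 = 1)
h = 0
T(P) = 1 + P + 2*P**2 (T(P) = P + ((P**2 + P*P) + 1) = P + ((P**2 + P**2) + 1) = P + (2*P**2 + 1) = P + (1 + 2*P**2) = 1 + P + 2*P**2)
T(h)*(2*(3 + 1)) = (1 + 0 + 2*0**2)*(2*(3 + 1)) = (1 + 0 + 2*0)*(2*4) = (1 + 0 + 0)*8 = 1*8 = 8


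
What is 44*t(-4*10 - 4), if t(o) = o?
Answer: -1936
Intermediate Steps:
44*t(-4*10 - 4) = 44*(-4*10 - 4) = 44*(-40 - 4) = 44*(-44) = -1936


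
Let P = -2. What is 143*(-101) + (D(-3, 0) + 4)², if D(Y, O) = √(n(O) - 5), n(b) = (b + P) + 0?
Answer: -14434 + 8*I*√7 ≈ -14434.0 + 21.166*I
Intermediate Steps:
n(b) = -2 + b (n(b) = (b - 2) + 0 = (-2 + b) + 0 = -2 + b)
D(Y, O) = √(-7 + O) (D(Y, O) = √((-2 + O) - 5) = √(-7 + O))
143*(-101) + (D(-3, 0) + 4)² = 143*(-101) + (√(-7 + 0) + 4)² = -14443 + (√(-7) + 4)² = -14443 + (I*√7 + 4)² = -14443 + (4 + I*√7)²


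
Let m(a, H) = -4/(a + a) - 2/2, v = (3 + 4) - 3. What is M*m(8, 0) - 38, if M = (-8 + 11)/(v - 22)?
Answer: -907/24 ≈ -37.792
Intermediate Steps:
v = 4 (v = 7 - 3 = 4)
m(a, H) = -1 - 2/a (m(a, H) = -4*1/(2*a) - 2*½ = -2/a - 1 = -1 - 2/a)
M = -⅙ (M = (-8 + 11)/(4 - 22) = 3/(-18) = 3*(-1/18) = -⅙ ≈ -0.16667)
M*m(8, 0) - 38 = -(-2 - 1*8)/(6*8) - 38 = -(-2 - 8)/48 - 38 = -(-10)/48 - 38 = -⅙*(-5/4) - 38 = 5/24 - 38 = -907/24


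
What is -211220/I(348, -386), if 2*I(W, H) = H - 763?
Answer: 422440/1149 ≈ 367.66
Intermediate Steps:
I(W, H) = -763/2 + H/2 (I(W, H) = (H - 763)/2 = (-763 + H)/2 = -763/2 + H/2)
-211220/I(348, -386) = -211220/(-763/2 + (½)*(-386)) = -211220/(-763/2 - 193) = -211220/(-1149/2) = -211220*(-2/1149) = 422440/1149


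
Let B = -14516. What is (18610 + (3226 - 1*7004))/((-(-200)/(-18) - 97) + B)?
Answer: -133488/131617 ≈ -1.0142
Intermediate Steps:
(18610 + (3226 - 1*7004))/((-(-200)/(-18) - 97) + B) = (18610 + (3226 - 1*7004))/((-(-200)/(-18) - 97) - 14516) = (18610 + (3226 - 7004))/((-(-200)*(-1)/18 - 97) - 14516) = (18610 - 3778)/((-50*2/9 - 97) - 14516) = 14832/((-100/9 - 97) - 14516) = 14832/(-973/9 - 14516) = 14832/(-131617/9) = 14832*(-9/131617) = -133488/131617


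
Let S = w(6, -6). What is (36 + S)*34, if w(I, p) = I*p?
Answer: 0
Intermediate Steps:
S = -36 (S = 6*(-6) = -36)
(36 + S)*34 = (36 - 36)*34 = 0*34 = 0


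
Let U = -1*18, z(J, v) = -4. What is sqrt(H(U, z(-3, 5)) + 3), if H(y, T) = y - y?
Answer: sqrt(3) ≈ 1.7320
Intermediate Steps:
U = -18
H(y, T) = 0
sqrt(H(U, z(-3, 5)) + 3) = sqrt(0 + 3) = sqrt(3)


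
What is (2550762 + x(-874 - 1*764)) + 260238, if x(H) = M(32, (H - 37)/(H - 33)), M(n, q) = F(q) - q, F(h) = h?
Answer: 2811000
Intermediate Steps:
M(n, q) = 0 (M(n, q) = q - q = 0)
x(H) = 0
(2550762 + x(-874 - 1*764)) + 260238 = (2550762 + 0) + 260238 = 2550762 + 260238 = 2811000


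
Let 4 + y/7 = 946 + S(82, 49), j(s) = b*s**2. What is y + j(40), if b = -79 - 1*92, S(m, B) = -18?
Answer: -267132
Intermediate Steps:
b = -171 (b = -79 - 92 = -171)
j(s) = -171*s**2
y = 6468 (y = -28 + 7*(946 - 18) = -28 + 7*928 = -28 + 6496 = 6468)
y + j(40) = 6468 - 171*40**2 = 6468 - 171*1600 = 6468 - 273600 = -267132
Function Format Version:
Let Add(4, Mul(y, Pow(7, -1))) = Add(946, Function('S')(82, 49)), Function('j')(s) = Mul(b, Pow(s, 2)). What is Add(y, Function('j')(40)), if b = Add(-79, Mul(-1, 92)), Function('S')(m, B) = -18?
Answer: -267132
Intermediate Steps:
b = -171 (b = Add(-79, -92) = -171)
Function('j')(s) = Mul(-171, Pow(s, 2))
y = 6468 (y = Add(-28, Mul(7, Add(946, -18))) = Add(-28, Mul(7, 928)) = Add(-28, 6496) = 6468)
Add(y, Function('j')(40)) = Add(6468, Mul(-171, Pow(40, 2))) = Add(6468, Mul(-171, 1600)) = Add(6468, -273600) = -267132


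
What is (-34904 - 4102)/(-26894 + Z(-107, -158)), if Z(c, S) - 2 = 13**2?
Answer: 39006/26723 ≈ 1.4596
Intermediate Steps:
Z(c, S) = 171 (Z(c, S) = 2 + 13**2 = 2 + 169 = 171)
(-34904 - 4102)/(-26894 + Z(-107, -158)) = (-34904 - 4102)/(-26894 + 171) = -39006/(-26723) = -39006*(-1/26723) = 39006/26723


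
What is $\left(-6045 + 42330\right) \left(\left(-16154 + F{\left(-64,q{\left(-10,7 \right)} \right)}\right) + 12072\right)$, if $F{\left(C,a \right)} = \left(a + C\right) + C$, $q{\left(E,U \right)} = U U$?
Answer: $-150981885$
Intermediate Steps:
$q{\left(E,U \right)} = U^{2}$
$F{\left(C,a \right)} = a + 2 C$ ($F{\left(C,a \right)} = \left(C + a\right) + C = a + 2 C$)
$\left(-6045 + 42330\right) \left(\left(-16154 + F{\left(-64,q{\left(-10,7 \right)} \right)}\right) + 12072\right) = \left(-6045 + 42330\right) \left(\left(-16154 + \left(7^{2} + 2 \left(-64\right)\right)\right) + 12072\right) = 36285 \left(\left(-16154 + \left(49 - 128\right)\right) + 12072\right) = 36285 \left(\left(-16154 - 79\right) + 12072\right) = 36285 \left(-16233 + 12072\right) = 36285 \left(-4161\right) = -150981885$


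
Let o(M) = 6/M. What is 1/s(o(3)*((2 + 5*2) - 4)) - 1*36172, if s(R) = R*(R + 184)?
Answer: -115750399/3200 ≈ -36172.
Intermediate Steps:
s(R) = R*(184 + R)
1/s(o(3)*((2 + 5*2) - 4)) - 1*36172 = 1/(((6/3)*((2 + 5*2) - 4))*(184 + (6/3)*((2 + 5*2) - 4))) - 1*36172 = 1/(((6*(⅓))*((2 + 10) - 4))*(184 + (6*(⅓))*((2 + 10) - 4))) - 36172 = 1/((2*(12 - 4))*(184 + 2*(12 - 4))) - 36172 = 1/((2*8)*(184 + 2*8)) - 36172 = 1/(16*(184 + 16)) - 36172 = 1/(16*200) - 36172 = 1/3200 - 36172 = -115750399/3200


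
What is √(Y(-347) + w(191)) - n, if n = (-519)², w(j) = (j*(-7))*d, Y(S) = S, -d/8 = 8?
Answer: -269361 + 3*√9469 ≈ -2.6907e+5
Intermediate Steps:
d = -64 (d = -8*8 = -64)
w(j) = 448*j (w(j) = (j*(-7))*(-64) = -7*j*(-64) = 448*j)
n = 269361
√(Y(-347) + w(191)) - n = √(-347 + 448*191) - 1*269361 = √(-347 + 85568) - 269361 = √85221 - 269361 = 3*√9469 - 269361 = -269361 + 3*√9469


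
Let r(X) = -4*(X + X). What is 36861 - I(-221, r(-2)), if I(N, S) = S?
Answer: 36845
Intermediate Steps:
r(X) = -8*X
36861 - I(-221, r(-2)) = 36861 - (-8)*(-2) = 36861 - 1*16 = 36861 - 16 = 36845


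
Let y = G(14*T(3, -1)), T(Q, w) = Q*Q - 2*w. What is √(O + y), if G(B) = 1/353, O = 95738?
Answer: √11929816795/353 ≈ 309.42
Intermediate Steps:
T(Q, w) = Q² - 2*w
G(B) = 1/353
y = 1/353 ≈ 0.0028329
√(O + y) = √(95738 + 1/353) = √(33795515/353) = √11929816795/353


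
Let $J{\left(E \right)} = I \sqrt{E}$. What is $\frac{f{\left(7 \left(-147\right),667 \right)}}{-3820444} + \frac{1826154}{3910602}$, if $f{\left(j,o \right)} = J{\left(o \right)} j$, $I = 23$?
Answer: $\frac{304359}{651767} + \frac{23667 \sqrt{667}}{3820444} \approx 0.62696$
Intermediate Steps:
$J{\left(E \right)} = 23 \sqrt{E}$
$f{\left(j,o \right)} = 23 j \sqrt{o}$ ($f{\left(j,o \right)} = 23 \sqrt{o} j = 23 j \sqrt{o}$)
$\frac{f{\left(7 \left(-147\right),667 \right)}}{-3820444} + \frac{1826154}{3910602} = \frac{23 \cdot 7 \left(-147\right) \sqrt{667}}{-3820444} + \frac{1826154}{3910602} = 23 \left(-1029\right) \sqrt{667} \left(- \frac{1}{3820444}\right) + 1826154 \cdot \frac{1}{3910602} = - 23667 \sqrt{667} \left(- \frac{1}{3820444}\right) + \frac{304359}{651767} = \frac{23667 \sqrt{667}}{3820444} + \frac{304359}{651767} = \frac{304359}{651767} + \frac{23667 \sqrt{667}}{3820444}$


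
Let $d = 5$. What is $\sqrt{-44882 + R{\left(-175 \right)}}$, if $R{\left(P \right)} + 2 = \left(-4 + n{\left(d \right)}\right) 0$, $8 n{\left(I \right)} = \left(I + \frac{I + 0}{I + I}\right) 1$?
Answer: $14 i \sqrt{229} \approx 211.86 i$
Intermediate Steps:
$n{\left(I \right)} = \frac{1}{16} + \frac{I}{8}$ ($n{\left(I \right)} = \frac{\left(I + \frac{I + 0}{I + I}\right) 1}{8} = \frac{\left(I + \frac{I}{2 I}\right) 1}{8} = \frac{\left(I + I \frac{1}{2 I}\right) 1}{8} = \frac{\left(I + \frac{1}{2}\right) 1}{8} = \frac{\left(\frac{1}{2} + I\right) 1}{8} = \frac{\frac{1}{2} + I}{8} = \frac{1}{16} + \frac{I}{8}$)
$R{\left(P \right)} = -2$ ($R{\left(P \right)} = -2 + \left(-4 + \left(\frac{1}{16} + \frac{1}{8} \cdot 5\right)\right) 0 = -2 + \left(-4 + \left(\frac{1}{16} + \frac{5}{8}\right)\right) 0 = -2 + \left(-4 + \frac{11}{16}\right) 0 = -2 - 0 = -2 + 0 = -2$)
$\sqrt{-44882 + R{\left(-175 \right)}} = \sqrt{-44882 - 2} = \sqrt{-44884} = 14 i \sqrt{229}$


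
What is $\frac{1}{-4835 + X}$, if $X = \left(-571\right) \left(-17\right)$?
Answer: $\frac{1}{4872} \approx 0.00020525$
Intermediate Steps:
$X = 9707$
$\frac{1}{-4835 + X} = \frac{1}{-4835 + 9707} = \frac{1}{4872}$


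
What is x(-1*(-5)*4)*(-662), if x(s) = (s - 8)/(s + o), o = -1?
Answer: -7944/19 ≈ -418.11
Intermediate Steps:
x(s) = (-8 + s)/(-1 + s) (x(s) = (s - 8)/(s - 1) = (-8 + s)/(-1 + s))
x(-1*(-5)*4)*(-662) = ((-8 - 1*(-5)*4)/(-1 - 1*(-5)*4))*(-662) = ((-8 + 5*4)/(-1 + 5*4))*(-662) = ((-8 + 20)/(-1 + 20))*(-662) = (12/19)*(-662) = -7944/19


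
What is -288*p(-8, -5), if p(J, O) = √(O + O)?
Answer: -288*I*√10 ≈ -910.74*I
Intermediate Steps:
p(J, O) = √2*√O (p(J, O) = √(2*O) = √2*√O)
-288*p(-8, -5) = -288*√2*√(-5) = -288*√2*I*√5 = -288*I*√10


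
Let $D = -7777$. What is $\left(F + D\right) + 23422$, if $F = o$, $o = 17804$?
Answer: $33449$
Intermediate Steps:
$F = 17804$
$\left(F + D\right) + 23422 = \left(17804 - 7777\right) + 23422 = 10027 + 23422 = 33449$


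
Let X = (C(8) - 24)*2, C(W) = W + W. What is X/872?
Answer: -2/109 ≈ -0.018349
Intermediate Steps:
C(W) = 2*W
X = -16 (X = (2*8 - 24)*2 = (16 - 24)*2 = -8*2 = -16)
X/872 = -16/872 = -16*1/872 = -2/109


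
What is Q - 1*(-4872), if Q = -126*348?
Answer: -38976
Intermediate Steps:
Q = -43848
Q - 1*(-4872) = -43848 - 1*(-4872) = -43848 + 4872 = -38976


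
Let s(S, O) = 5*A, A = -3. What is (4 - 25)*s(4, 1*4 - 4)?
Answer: 315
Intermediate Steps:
s(S, O) = -15 (s(S, O) = 5*(-3) = -15)
(4 - 25)*s(4, 1*4 - 4) = (4 - 25)*(-15) = -21*(-15) = 315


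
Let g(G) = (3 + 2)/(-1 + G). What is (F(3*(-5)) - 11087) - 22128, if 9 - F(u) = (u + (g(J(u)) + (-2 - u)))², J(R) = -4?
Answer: -33215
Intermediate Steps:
g(G) = 5/(-1 + G)
F(u) = 0 (F(u) = 9 - (u + (5/(-1 - 4) + (-2 - u)))² = 9 - (u + (5/(-5) + (-2 - u)))² = 9 - (u + (5*(-⅕) + (-2 - u)))² = 9 - (u + (-1 + (-2 - u)))² = 9 - (u + (-3 - u))² = 9 - 1*(-3)² = 9 - 1*9 = 9 - 9 = 0)
(F(3*(-5)) - 11087) - 22128 = (0 - 11087) - 22128 = -11087 - 22128 = -33215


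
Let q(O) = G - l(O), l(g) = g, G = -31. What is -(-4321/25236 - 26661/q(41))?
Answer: -18680719/50472 ≈ -370.12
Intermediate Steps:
q(O) = -31 - O
-(-4321/25236 - 26661/q(41)) = -(-4321/25236 - 26661/(-31 - 1*41)) = -(-4321*1/25236 - 26661/(-31 - 41)) = -(-4321/25236 - 26661/(-72)) = -(-4321/25236 - 26661*(-1/72)) = -(-4321/25236 + 8887/24) = -1*18680719/50472 = -18680719/50472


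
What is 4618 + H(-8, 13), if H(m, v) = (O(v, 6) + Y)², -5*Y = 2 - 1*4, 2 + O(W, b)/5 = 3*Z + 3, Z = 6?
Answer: 342979/25 ≈ 13719.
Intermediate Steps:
O(W, b) = 95 (O(W, b) = -10 + 5*(3*6 + 3) = -10 + 5*(18 + 3) = -10 + 5*21 = -10 + 105 = 95)
Y = ⅖ (Y = -(2 - 1*4)/5 = -(2 - 4)/5 = -⅕*(-2) = ⅖ ≈ 0.40000)
H(m, v) = 227529/25 (H(m, v) = (95 + ⅖)² = (477/5)² = 227529/25)
4618 + H(-8, 13) = 4618 + 227529/25 = 342979/25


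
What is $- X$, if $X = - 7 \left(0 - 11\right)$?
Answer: $-77$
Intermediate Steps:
$X = 77$ ($X = - 7 \left(0 - 11\right) = \left(-7\right) \left(-11\right) = 77$)
$- X = \left(-1\right) 77 = -77$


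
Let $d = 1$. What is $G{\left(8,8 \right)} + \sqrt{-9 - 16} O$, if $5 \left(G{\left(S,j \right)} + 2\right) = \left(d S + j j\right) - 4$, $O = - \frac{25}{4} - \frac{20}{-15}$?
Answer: $\frac{58}{5} - \frac{295 i}{12} \approx 11.6 - 24.583 i$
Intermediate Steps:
$O = - \frac{59}{12}$ ($O = \left(-25\right) \frac{1}{4} - - \frac{4}{3} = - \frac{25}{4} + \frac{4}{3} = - \frac{59}{12} \approx -4.9167$)
$G{\left(S,j \right)} = - \frac{14}{5} + \frac{S}{5} + \frac{j^{2}}{5}$ ($G{\left(S,j \right)} = -2 + \frac{\left(1 S + j j\right) - 4}{5} = -2 + \frac{\left(S + j^{2}\right) - 4}{5} = -2 + \frac{-4 + S + j^{2}}{5} = -2 + \left(- \frac{4}{5} + \frac{S}{5} + \frac{j^{2}}{5}\right) = - \frac{14}{5} + \frac{S}{5} + \frac{j^{2}}{5}$)
$G{\left(8,8 \right)} + \sqrt{-9 - 16} O = \left(- \frac{14}{5} + \frac{1}{5} \cdot 8 + \frac{8^{2}}{5}\right) + \sqrt{-9 - 16} \left(- \frac{59}{12}\right) = \left(- \frac{14}{5} + \frac{8}{5} + \frac{1}{5} \cdot 64\right) + \sqrt{-25} \left(- \frac{59}{12}\right) = \left(- \frac{14}{5} + \frac{8}{5} + \frac{64}{5}\right) + 5 i \left(- \frac{59}{12}\right) = \frac{58}{5} - \frac{295 i}{12}$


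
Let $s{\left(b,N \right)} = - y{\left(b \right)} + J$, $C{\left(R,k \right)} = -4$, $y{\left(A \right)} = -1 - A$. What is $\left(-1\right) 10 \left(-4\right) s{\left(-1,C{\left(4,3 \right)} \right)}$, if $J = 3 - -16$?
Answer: $760$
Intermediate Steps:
$J = 19$ ($J = 3 + 16 = 19$)
$s{\left(b,N \right)} = 20 + b$ ($s{\left(b,N \right)} = - (-1 - b) + 19 = \left(1 + b\right) + 19 = 20 + b$)
$\left(-1\right) 10 \left(-4\right) s{\left(-1,C{\left(4,3 \right)} \right)} = \left(-1\right) 10 \left(-4\right) \left(20 - 1\right) = \left(-10\right) \left(-4\right) 19 = 40 \cdot 19 = 760$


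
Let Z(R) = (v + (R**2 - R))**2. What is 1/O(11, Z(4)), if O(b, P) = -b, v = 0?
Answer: -1/11 ≈ -0.090909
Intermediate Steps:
Z(R) = (R**2 - R)**2 (Z(R) = (0 + (R**2 - R))**2 = (R**2 - R)**2)
1/O(11, Z(4)) = 1/(-1*11) = 1/(-11) = -1/11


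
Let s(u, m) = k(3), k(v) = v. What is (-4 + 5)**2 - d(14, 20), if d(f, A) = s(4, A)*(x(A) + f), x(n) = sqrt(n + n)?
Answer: -41 - 6*sqrt(10) ≈ -59.974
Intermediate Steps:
s(u, m) = 3
x(n) = sqrt(2)*sqrt(n) (x(n) = sqrt(2*n) = sqrt(2)*sqrt(n))
d(f, A) = 3*f + 3*sqrt(2)*sqrt(A) (d(f, A) = 3*(sqrt(2)*sqrt(A) + f) = 3*(f + sqrt(2)*sqrt(A)) = 3*f + 3*sqrt(2)*sqrt(A))
(-4 + 5)**2 - d(14, 20) = (-4 + 5)**2 - (3*14 + 3*sqrt(2)*sqrt(20)) = 1**2 - (42 + 3*sqrt(2)*(2*sqrt(5))) = 1 - (42 + 6*sqrt(10)) = 1 + (-42 - 6*sqrt(10)) = -41 - 6*sqrt(10)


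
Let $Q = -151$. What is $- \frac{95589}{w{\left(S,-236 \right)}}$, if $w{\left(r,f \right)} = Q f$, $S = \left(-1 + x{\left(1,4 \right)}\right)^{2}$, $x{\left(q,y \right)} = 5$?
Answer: $- \frac{95589}{35636} \approx -2.6824$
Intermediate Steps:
$S = 16$ ($S = \left(-1 + 5\right)^{2} = 4^{2} = 16$)
$w{\left(r,f \right)} = - 151 f$
$- \frac{95589}{w{\left(S,-236 \right)}} = - \frac{95589}{\left(-151\right) \left(-236\right)} = - \frac{95589}{35636}$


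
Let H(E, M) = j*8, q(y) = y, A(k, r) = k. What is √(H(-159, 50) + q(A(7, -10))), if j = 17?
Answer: √143 ≈ 11.958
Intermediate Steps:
H(E, M) = 136 (H(E, M) = 17*8 = 136)
√(H(-159, 50) + q(A(7, -10))) = √(136 + 7) = √143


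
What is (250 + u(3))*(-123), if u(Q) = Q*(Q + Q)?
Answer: -32964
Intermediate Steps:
u(Q) = 2*Q² (u(Q) = Q*(2*Q) = 2*Q²)
(250 + u(3))*(-123) = (250 + 2*3²)*(-123) = (250 + 2*9)*(-123) = (250 + 18)*(-123) = 268*(-123) = -32964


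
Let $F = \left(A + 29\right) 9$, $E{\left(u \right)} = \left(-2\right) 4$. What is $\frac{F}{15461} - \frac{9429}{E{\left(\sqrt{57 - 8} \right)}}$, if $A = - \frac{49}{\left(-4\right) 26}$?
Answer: $\frac{947595291}{803972} \approx 1178.6$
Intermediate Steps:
$A = \frac{49}{104}$ ($A = - \frac{49}{-104} = \left(-49\right) \left(- \frac{1}{104}\right) = \frac{49}{104} \approx 0.47115$)
$E{\left(u \right)} = -8$
$F = \frac{27585}{104}$ ($F = \left(\frac{49}{104} + 29\right) 9 = \frac{3065}{104} \cdot 9 = \frac{27585}{104} \approx 265.24$)
$\frac{F}{15461} - \frac{9429}{E{\left(\sqrt{57 - 8} \right)}} = \frac{27585}{104 \cdot 15461} - \frac{9429}{-8} = \frac{27585}{104} \cdot \frac{1}{15461} - - \frac{9429}{8} = \frac{27585}{1607944} + \frac{9429}{8} = \frac{947595291}{803972}$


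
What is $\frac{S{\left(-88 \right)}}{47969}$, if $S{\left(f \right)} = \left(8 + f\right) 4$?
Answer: $- \frac{320}{47969} \approx -0.006671$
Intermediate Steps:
$S{\left(f \right)} = 32 + 4 f$
$\frac{S{\left(-88 \right)}}{47969} = \frac{32 + 4 \left(-88\right)}{47969} = \left(32 - 352\right) \frac{1}{47969} = \left(-320\right) \frac{1}{47969} = - \frac{320}{47969}$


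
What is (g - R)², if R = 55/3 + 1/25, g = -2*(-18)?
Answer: 1747684/5625 ≈ 310.70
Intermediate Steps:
g = 36
R = 1378/75 (R = 55*(⅓) + 1*(1/25) = 55/3 + 1/25 = 1378/75 ≈ 18.373)
(g - R)² = (36 - 1*1378/75)² = (36 - 1378/75)² = (1322/75)² = 1747684/5625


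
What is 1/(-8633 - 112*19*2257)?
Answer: -1/24287577 ≈ -4.1173e-8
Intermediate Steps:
1/(-8633 - 112*19*2257) = (1/2257)/(-8633 - 2128) = (1/2257)/(-10761) = -1/10761*1/2257 = -1/24287577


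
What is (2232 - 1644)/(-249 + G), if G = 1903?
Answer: 294/827 ≈ 0.35550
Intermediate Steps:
(2232 - 1644)/(-249 + G) = (2232 - 1644)/(-249 + 1903) = 588/1654 = 588*(1/1654) = 294/827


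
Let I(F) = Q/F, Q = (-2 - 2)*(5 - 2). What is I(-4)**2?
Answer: 9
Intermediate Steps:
Q = -12 (Q = -4*3 = -12)
I(F) = -12/F
I(-4)**2 = (-12/(-4))**2 = (-12*(-1/4))**2 = 3**2 = 9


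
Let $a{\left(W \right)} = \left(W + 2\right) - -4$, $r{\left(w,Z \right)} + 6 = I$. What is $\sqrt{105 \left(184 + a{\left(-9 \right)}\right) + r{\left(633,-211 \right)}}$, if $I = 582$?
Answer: $\sqrt{19581} \approx 139.93$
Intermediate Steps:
$r{\left(w,Z \right)} = 576$ ($r{\left(w,Z \right)} = -6 + 582 = 576$)
$a{\left(W \right)} = 6 + W$ ($a{\left(W \right)} = \left(2 + W\right) + 4 = 6 + W$)
$\sqrt{105 \left(184 + a{\left(-9 \right)}\right) + r{\left(633,-211 \right)}} = \sqrt{105 \left(184 + \left(6 - 9\right)\right) + 576} = \sqrt{105 \left(184 - 3\right) + 576} = \sqrt{105 \cdot 181 + 576} = \sqrt{19005 + 576} = \sqrt{19581}$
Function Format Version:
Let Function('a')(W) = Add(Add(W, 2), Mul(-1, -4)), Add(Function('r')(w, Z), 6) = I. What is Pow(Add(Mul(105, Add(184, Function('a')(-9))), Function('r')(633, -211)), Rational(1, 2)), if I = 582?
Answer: Pow(19581, Rational(1, 2)) ≈ 139.93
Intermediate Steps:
Function('r')(w, Z) = 576 (Function('r')(w, Z) = Add(-6, 582) = 576)
Function('a')(W) = Add(6, W) (Function('a')(W) = Add(Add(2, W), 4) = Add(6, W))
Pow(Add(Mul(105, Add(184, Function('a')(-9))), Function('r')(633, -211)), Rational(1, 2)) = Pow(Add(Mul(105, Add(184, Add(6, -9))), 576), Rational(1, 2)) = Pow(Add(Mul(105, Add(184, -3)), 576), Rational(1, 2)) = Pow(Add(Mul(105, 181), 576), Rational(1, 2)) = Pow(Add(19005, 576), Rational(1, 2)) = Pow(19581, Rational(1, 2))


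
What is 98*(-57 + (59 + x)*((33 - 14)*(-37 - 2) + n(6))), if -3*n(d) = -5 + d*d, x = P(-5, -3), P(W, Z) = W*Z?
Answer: -16362766/3 ≈ -5.4543e+6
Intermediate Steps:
x = 15 (x = -5*(-3) = 15)
n(d) = 5/3 - d²/3 (n(d) = -(-5 + d*d)/3 = -(-5 + d²)/3 = 5/3 - d²/3)
98*(-57 + (59 + x)*((33 - 14)*(-37 - 2) + n(6))) = 98*(-57 + (59 + 15)*((33 - 14)*(-37 - 2) + (5/3 - ⅓*6²))) = 98*(-57 + 74*(19*(-39) + (5/3 - ⅓*36))) = 98*(-57 + 74*(-741 + (5/3 - 12))) = 98*(-57 + 74*(-741 - 31/3)) = 98*(-57 + 74*(-2254/3)) = 98*(-57 - 166796/3) = 98*(-166967/3) = -16362766/3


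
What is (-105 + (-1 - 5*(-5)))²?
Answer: 6561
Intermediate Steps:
(-105 + (-1 - 5*(-5)))² = (-105 + (-1 + 25))² = (-105 + 24)² = (-81)² = 6561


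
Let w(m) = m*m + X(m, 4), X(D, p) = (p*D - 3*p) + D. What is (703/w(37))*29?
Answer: 20387/1542 ≈ 13.221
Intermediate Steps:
X(D, p) = D - 3*p + D*p (X(D, p) = (D*p - 3*p) + D = (-3*p + D*p) + D = D - 3*p + D*p)
w(m) = -12 + m² + 5*m (w(m) = m*m + (m - 3*4 + m*4) = m² + (m - 12 + 4*m) = m² + (-12 + 5*m) = -12 + m² + 5*m)
(703/w(37))*29 = (703/(-12 + 37² + 5*37))*29 = (703/(-12 + 1369 + 185))*29 = (703/1542)*29 = 20387/1542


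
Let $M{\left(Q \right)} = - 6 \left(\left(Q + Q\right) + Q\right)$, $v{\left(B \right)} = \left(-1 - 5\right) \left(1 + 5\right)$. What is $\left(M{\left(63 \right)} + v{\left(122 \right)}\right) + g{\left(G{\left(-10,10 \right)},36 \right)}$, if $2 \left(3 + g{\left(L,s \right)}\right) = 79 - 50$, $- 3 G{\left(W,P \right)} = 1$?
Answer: $- \frac{2317}{2} \approx -1158.5$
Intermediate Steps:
$G{\left(W,P \right)} = - \frac{1}{3}$ ($G{\left(W,P \right)} = \left(- \frac{1}{3}\right) 1 = - \frac{1}{3}$)
$g{\left(L,s \right)} = \frac{23}{2}$ ($g{\left(L,s \right)} = -3 + \frac{79 - 50}{2} = -3 + \frac{1}{2} \cdot 29 = -3 + \frac{29}{2} = \frac{23}{2}$)
$v{\left(B \right)} = -36$ ($v{\left(B \right)} = \left(-1 - 5\right) 6 = \left(-6\right) 6 = -36$)
$M{\left(Q \right)} = - 18 Q$ ($M{\left(Q \right)} = - 6 \left(2 Q + Q\right) = - 6 \cdot 3 Q = - 18 Q$)
$\left(M{\left(63 \right)} + v{\left(122 \right)}\right) + g{\left(G{\left(-10,10 \right)},36 \right)} = \left(\left(-18\right) 63 - 36\right) + \frac{23}{2} = \left(-1134 - 36\right) + \frac{23}{2} = -1170 + \frac{23}{2} = - \frac{2317}{2}$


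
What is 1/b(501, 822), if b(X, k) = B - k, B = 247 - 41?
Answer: -1/616 ≈ -0.0016234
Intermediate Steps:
B = 206
b(X, k) = 206 - k
1/b(501, 822) = 1/(206 - 1*822) = 1/(206 - 822) = 1/(-616) = -1/616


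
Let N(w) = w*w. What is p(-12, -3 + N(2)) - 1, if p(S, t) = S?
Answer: -13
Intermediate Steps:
N(w) = w²
p(-12, -3 + N(2)) - 1 = -12 - 1 = -13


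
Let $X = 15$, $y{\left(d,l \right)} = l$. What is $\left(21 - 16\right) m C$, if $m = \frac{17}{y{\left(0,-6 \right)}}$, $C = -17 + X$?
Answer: $\frac{85}{3} \approx 28.333$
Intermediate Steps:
$C = -2$ ($C = -17 + 15 = -2$)
$m = - \frac{17}{6}$ ($m = \frac{17}{-6} = 17 \left(- \frac{1}{6}\right) = - \frac{17}{6} \approx -2.8333$)
$\left(21 - 16\right) m C = \left(21 - 16\right) \left(- \frac{17}{6}\right) \left(-2\right) = 5 \left(- \frac{17}{6}\right) \left(-2\right) = \left(- \frac{85}{6}\right) \left(-2\right) = \frac{85}{3}$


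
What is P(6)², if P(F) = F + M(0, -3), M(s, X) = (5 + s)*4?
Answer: 676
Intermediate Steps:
M(s, X) = 20 + 4*s
P(F) = 20 + F (P(F) = F + (20 + 4*0) = F + (20 + 0) = F + 20 = 20 + F)
P(6)² = (20 + 6)² = 26² = 676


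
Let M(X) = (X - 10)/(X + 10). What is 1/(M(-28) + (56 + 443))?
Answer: 9/4510 ≈ 0.0019956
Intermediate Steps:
M(X) = (-10 + X)/(10 + X)
1/(M(-28) + (56 + 443)) = 1/((-10 - 28)/(10 - 28) + (56 + 443)) = 1/(-38/(-18) + 499) = 1/(-1/18*(-38) + 499) = 1/(19/9 + 499) = 1/(4510/9) = 9/4510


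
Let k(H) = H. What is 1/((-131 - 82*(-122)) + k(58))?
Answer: 1/9931 ≈ 0.00010069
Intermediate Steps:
1/((-131 - 82*(-122)) + k(58)) = 1/((-131 - 82*(-122)) + 58) = 1/((-131 + 10004) + 58) = 1/(9873 + 58) = 1/9931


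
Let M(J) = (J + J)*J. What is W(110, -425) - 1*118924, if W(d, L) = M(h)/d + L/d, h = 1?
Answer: -13082063/110 ≈ -1.1893e+5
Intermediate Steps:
M(J) = 2*J² (M(J) = (2*J)*J = 2*J²)
W(d, L) = 2/d + L/d (W(d, L) = (2*1²)/d + L/d = (2*1)/d + L/d = 2/d + L/d)
W(110, -425) - 1*118924 = (2 - 425)/110 - 1*118924 = (1/110)*(-423) - 118924 = -423/110 - 118924 = -13082063/110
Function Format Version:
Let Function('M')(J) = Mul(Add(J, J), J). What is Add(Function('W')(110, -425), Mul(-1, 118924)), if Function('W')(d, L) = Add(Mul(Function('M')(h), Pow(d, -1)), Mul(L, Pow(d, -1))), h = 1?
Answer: Rational(-13082063, 110) ≈ -1.1893e+5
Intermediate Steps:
Function('M')(J) = Mul(2, Pow(J, 2)) (Function('M')(J) = Mul(Mul(2, J), J) = Mul(2, Pow(J, 2)))
Function('W')(d, L) = Add(Mul(2, Pow(d, -1)), Mul(L, Pow(d, -1))) (Function('W')(d, L) = Add(Mul(Mul(2, Pow(1, 2)), Pow(d, -1)), Mul(L, Pow(d, -1))) = Add(Mul(Mul(2, 1), Pow(d, -1)), Mul(L, Pow(d, -1))) = Add(Mul(2, Pow(d, -1)), Mul(L, Pow(d, -1))))
Add(Function('W')(110, -425), Mul(-1, 118924)) = Add(Mul(Pow(110, -1), Add(2, -425)), Mul(-1, 118924)) = Add(Mul(Rational(1, 110), -423), -118924) = Add(Rational(-423, 110), -118924) = Rational(-13082063, 110)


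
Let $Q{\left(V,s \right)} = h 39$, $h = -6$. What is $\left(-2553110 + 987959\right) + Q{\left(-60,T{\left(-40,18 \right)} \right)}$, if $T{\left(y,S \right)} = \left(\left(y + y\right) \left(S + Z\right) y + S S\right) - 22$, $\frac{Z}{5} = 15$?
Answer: $-1565385$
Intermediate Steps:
$Z = 75$ ($Z = 5 \cdot 15 = 75$)
$T{\left(y,S \right)} = -22 + S^{2} + 2 y^{2} \left(75 + S\right)$ ($T{\left(y,S \right)} = \left(\left(y + y\right) \left(S + 75\right) y + S S\right) - 22 = \left(2 y \left(75 + S\right) y + S^{2}\right) - 22 = \left(2 y^{2} \left(75 + S\right) + S^{2}\right) - 22 = \left(S^{2} + 2 y^{2} \left(75 + S\right)\right) - 22 = -22 + S^{2} + 2 y^{2} \left(75 + S\right)$)
$Q{\left(V,s \right)} = -234$ ($Q{\left(V,s \right)} = \left(-6\right) 39 = -234$)
$\left(-2553110 + 987959\right) + Q{\left(-60,T{\left(-40,18 \right)} \right)} = \left(-2553110 + 987959\right) - 234 = -1565151 - 234 = -1565385$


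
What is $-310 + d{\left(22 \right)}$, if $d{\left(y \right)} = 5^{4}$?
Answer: $315$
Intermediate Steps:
$d{\left(y \right)} = 625$
$-310 + d{\left(22 \right)} = -310 + 625 = 315$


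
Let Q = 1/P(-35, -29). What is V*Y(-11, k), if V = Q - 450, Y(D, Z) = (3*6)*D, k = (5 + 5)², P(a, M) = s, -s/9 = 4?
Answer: 178211/2 ≈ 89106.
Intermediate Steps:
s = -36 (s = -9*4 = -36)
P(a, M) = -36
Q = -1/36 (Q = 1/(-36) = -1/36 ≈ -0.027778)
k = 100 (k = 10² = 100)
Y(D, Z) = 18*D
V = -16201/36 (V = -1/36 - 450 = -16201/36 ≈ -450.03)
V*Y(-11, k) = -16201*(-11)/2 = -16201/36*(-198) = 178211/2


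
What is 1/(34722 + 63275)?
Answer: 1/97997 ≈ 1.0204e-5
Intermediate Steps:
1/(34722 + 63275) = 1/97997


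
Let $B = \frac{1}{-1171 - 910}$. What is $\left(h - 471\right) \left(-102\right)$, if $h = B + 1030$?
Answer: $- \frac{118654356}{2081} \approx -57018.0$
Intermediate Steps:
$B = - \frac{1}{2081}$ ($B = \frac{1}{-2081} = - \frac{1}{2081} \approx -0.00048054$)
$h = \frac{2143429}{2081}$ ($h = - \frac{1}{2081} + 1030 = \frac{2143429}{2081} \approx 1030.0$)
$\left(h - 471\right) \left(-102\right) = \left(\frac{2143429}{2081} - 471\right) \left(-102\right) = \frac{1163278}{2081} \left(-102\right) = - \frac{118654356}{2081}$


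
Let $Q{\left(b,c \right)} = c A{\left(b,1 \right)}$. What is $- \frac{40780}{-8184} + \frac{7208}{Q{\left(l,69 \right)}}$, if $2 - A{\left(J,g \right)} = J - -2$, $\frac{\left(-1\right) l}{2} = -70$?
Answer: $\frac{6978011}{1647030} \approx 4.2367$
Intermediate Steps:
$l = 140$ ($l = \left(-2\right) \left(-70\right) = 140$)
$A{\left(J,g \right)} = - J$ ($A{\left(J,g \right)} = 2 - \left(J - -2\right) = 2 - \left(J + 2\right) = 2 - \left(2 + J\right) = - J$)
$Q{\left(b,c \right)} = - b c$ ($Q{\left(b,c \right)} = c \left(- b\right) = - b c$)
$- \frac{40780}{-8184} + \frac{7208}{Q{\left(l,69 \right)}} = - \frac{40780}{-8184} + \frac{7208}{\left(-1\right) 140 \cdot 69} = \left(-40780\right) \left(- \frac{1}{8184}\right) + \frac{7208}{-9660} = \frac{10195}{2046} + 7208 \left(- \frac{1}{9660}\right) = \frac{10195}{2046} - \frac{1802}{2415} = \frac{6978011}{1647030}$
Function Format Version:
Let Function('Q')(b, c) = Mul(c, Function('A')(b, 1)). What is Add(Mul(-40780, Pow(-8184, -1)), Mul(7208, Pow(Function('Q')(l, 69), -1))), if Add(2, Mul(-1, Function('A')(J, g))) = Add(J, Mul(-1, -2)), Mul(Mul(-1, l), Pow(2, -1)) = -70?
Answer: Rational(6978011, 1647030) ≈ 4.2367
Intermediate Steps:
l = 140 (l = Mul(-2, -70) = 140)
Function('A')(J, g) = Mul(-1, J) (Function('A')(J, g) = Add(2, Mul(-1, Add(J, Mul(-1, -2)))) = Add(2, Mul(-1, Add(J, 2))) = Add(2, Mul(-1, Add(2, J))) = Add(2, Add(-2, Mul(-1, J))) = Mul(-1, J))
Function('Q')(b, c) = Mul(-1, b, c) (Function('Q')(b, c) = Mul(c, Mul(-1, b)) = Mul(-1, b, c))
Add(Mul(-40780, Pow(-8184, -1)), Mul(7208, Pow(Function('Q')(l, 69), -1))) = Add(Mul(-40780, Pow(-8184, -1)), Mul(7208, Pow(Mul(-1, 140, 69), -1))) = Add(Mul(-40780, Rational(-1, 8184)), Mul(7208, Pow(-9660, -1))) = Add(Rational(10195, 2046), Mul(7208, Rational(-1, 9660))) = Add(Rational(10195, 2046), Rational(-1802, 2415)) = Rational(6978011, 1647030)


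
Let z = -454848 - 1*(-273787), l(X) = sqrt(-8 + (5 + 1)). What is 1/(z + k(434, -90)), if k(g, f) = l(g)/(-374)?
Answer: -12663044218/2292783449155299 + 187*I*sqrt(2)/2292783449155299 ≈ -5.523e-6 + 1.1534e-13*I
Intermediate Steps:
l(X) = I*sqrt(2) (l(X) = sqrt(-8 + 6) = sqrt(-2) = I*sqrt(2))
k(g, f) = -I*sqrt(2)/374 (k(g, f) = (I*sqrt(2))/(-374) = (I*sqrt(2))*(-1/374) = -I*sqrt(2)/374)
z = -181061 (z = -454848 + 273787 = -181061)
1/(z + k(434, -90)) = 1/(-181061 - I*sqrt(2)/374)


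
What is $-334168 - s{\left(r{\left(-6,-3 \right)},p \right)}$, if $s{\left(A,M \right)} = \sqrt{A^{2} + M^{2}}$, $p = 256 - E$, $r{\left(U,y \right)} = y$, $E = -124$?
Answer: $-334168 - \sqrt{144409} \approx -3.3455 \cdot 10^{5}$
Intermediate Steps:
$p = 380$ ($p = 256 - -124 = 256 + 124 = 380$)
$-334168 - s{\left(r{\left(-6,-3 \right)},p \right)} = -334168 - \sqrt{\left(-3\right)^{2} + 380^{2}} = -334168 - \sqrt{9 + 144400} = -334168 - \sqrt{144409}$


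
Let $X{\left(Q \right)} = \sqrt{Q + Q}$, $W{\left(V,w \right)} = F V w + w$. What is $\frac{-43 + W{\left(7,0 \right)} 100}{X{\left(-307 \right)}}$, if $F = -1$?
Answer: $\frac{43 i \sqrt{614}}{614} \approx 1.7353 i$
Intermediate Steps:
$W{\left(V,w \right)} = w - V w$ ($W{\left(V,w \right)} = - V w + w = w - V w$)
$X{\left(Q \right)} = \sqrt{2} \sqrt{Q}$ ($X{\left(Q \right)} = \sqrt{2 Q} = \sqrt{2} \sqrt{Q}$)
$\frac{-43 + W{\left(7,0 \right)} 100}{X{\left(-307 \right)}} = \frac{-43 + 0 \left(1 - 7\right) 100}{\sqrt{2} \sqrt{-307}} = \frac{-43 + 0 \left(1 - 7\right) 100}{\sqrt{2} i \sqrt{307}} = \frac{-43 + 0 \left(-6\right) 100}{i \sqrt{614}} = \left(-43 + 0 \cdot 100\right) \left(- \frac{i \sqrt{614}}{614}\right) = \left(-43 + 0\right) \left(- \frac{i \sqrt{614}}{614}\right) = - 43 \left(- \frac{i \sqrt{614}}{614}\right) = \frac{43 i \sqrt{614}}{614}$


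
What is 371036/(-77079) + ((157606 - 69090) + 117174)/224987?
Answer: -67623897022/17341772973 ≈ -3.8995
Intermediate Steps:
371036/(-77079) + ((157606 - 69090) + 117174)/224987 = 371036*(-1/77079) + (88516 + 117174)*(1/224987) = -371036/77079 + 205690*(1/224987) = -371036/77079 + 205690/224987 = -67623897022/17341772973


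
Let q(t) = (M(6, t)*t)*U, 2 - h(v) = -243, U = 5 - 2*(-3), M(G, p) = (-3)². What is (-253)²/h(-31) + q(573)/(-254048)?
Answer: 16247460317/62241760 ≈ 261.04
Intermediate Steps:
M(G, p) = 9
U = 11 (U = 5 + 6 = 11)
h(v) = 245 (h(v) = 2 - 1*(-243) = 2 + 243 = 245)
q(t) = 99*t (q(t) = (9*t)*11 = 99*t)
(-253)²/h(-31) + q(573)/(-254048) = (-253)²/245 + (99*573)/(-254048) = 64009*(1/245) + 56727*(-1/254048) = 64009/245 - 56727/254048 = 16247460317/62241760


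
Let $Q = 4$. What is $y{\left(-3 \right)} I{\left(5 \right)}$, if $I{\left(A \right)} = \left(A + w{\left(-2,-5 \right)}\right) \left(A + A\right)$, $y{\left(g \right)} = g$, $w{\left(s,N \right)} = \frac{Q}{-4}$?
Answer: $-120$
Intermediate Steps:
$w{\left(s,N \right)} = -1$ ($w{\left(s,N \right)} = \frac{4}{-4} = 4 \left(- \frac{1}{4}\right) = -1$)
$I{\left(A \right)} = 2 A \left(-1 + A\right)$ ($I{\left(A \right)} = \left(A - 1\right) \left(A + A\right) = \left(-1 + A\right) 2 A = 2 A \left(-1 + A\right)$)
$y{\left(-3 \right)} I{\left(5 \right)} = - 3 \cdot 2 \cdot 5 \left(-1 + 5\right) = - 3 \cdot 2 \cdot 5 \cdot 4 = \left(-3\right) 40 = -120$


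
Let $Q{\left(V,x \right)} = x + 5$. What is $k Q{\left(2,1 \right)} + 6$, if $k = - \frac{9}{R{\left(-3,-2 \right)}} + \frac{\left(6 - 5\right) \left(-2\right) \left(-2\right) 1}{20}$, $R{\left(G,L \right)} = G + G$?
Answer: $\frac{81}{5} \approx 16.2$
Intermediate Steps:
$R{\left(G,L \right)} = 2 G$
$Q{\left(V,x \right)} = 5 + x$
$k = \frac{17}{10}$ ($k = - \frac{9}{2 \left(-3\right)} + \frac{\left(6 - 5\right) \left(-2\right) \left(-2\right) 1}{20} = - \frac{9}{-6} + 1 \cdot 4 \cdot 1 \cdot \frac{1}{20} = \left(-9\right) \left(- \frac{1}{6}\right) + 1 \cdot 4 \cdot \frac{1}{20} = \frac{3}{2} + 4 \cdot \frac{1}{20} = \frac{3}{2} + \frac{1}{5} = \frac{17}{10} \approx 1.7$)
$k Q{\left(2,1 \right)} + 6 = \frac{17 \left(5 + 1\right)}{10} + 6 = \frac{17}{10} \cdot 6 + 6 = \frac{51}{5} + 6 = \frac{81}{5}$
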